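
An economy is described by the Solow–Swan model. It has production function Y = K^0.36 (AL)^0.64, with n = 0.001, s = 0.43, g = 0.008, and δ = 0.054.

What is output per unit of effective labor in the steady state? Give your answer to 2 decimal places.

y* = 2.95

Steady state requires s·f(k) = (n + g + δ)·k, i.e. s·k^α = (n + g + δ)·k.
Rearranging, k^(1−α) = s / (n + g + δ).
k^0.64 = 0.43 / (0.001 + 0.008 + 0.054) = 0.43 / 0.063 = 6.8254
k* = 6.8254^(1/0.64) ≈ 20.1060
y* = (k*)^α = 20.1060^0.36 ≈ 2.9458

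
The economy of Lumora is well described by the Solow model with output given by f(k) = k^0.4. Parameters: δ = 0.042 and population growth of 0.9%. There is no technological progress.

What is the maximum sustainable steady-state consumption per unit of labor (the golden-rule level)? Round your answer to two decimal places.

c_gold ≈ 2.37

At the golden rule, f'(k) = n + δ, so α·k^(α−1) = n + δ and k_gold = (α/(n + δ))^(1/(1−α)).
k_gold = (0.4/0.051)^(1/0.6) = 7.8431^1.6667 ≈ 30.9630
c_gold = f(k_gold) − (n + δ)·k_gold = 3.9476 − 0.051×30.9630 ≈ 2.3685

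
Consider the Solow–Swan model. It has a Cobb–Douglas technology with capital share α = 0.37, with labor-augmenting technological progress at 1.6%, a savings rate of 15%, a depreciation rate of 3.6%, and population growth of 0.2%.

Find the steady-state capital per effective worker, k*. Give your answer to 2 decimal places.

In steady state, investment equals break-even investment: s·k^α = (n + g + δ)·k.
Dividing both sides by k: k^(1−α) = s / (n + g + δ).
k^0.63 = 0.15 / (0.002 + 0.016 + 0.036) = 0.15 / 0.054 = 2.7778
k* = 2.7778^(1/0.63) ≈ 5.0616

k* ≈ 5.06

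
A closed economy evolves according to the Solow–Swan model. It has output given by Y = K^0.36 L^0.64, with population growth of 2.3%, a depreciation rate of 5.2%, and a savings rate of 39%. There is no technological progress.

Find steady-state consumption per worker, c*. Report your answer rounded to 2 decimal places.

At the steady state, Δk = 0, so s·k^α = (n + δ)·k.
Dividing both sides by k: k^(1−α) = s / (n + δ).
k^0.64 = 0.39 / (0.023 + 0.052) = 0.39 / 0.075 = 5.2000
k* = 5.2000^(1/0.64) ≈ 13.1448
y* = (k*)^α = 13.1448^0.36 ≈ 2.5279
c* = (1 − s)·y* = (1 − 0.39) × 2.5279 ≈ 1.5420

c* ≈ 1.54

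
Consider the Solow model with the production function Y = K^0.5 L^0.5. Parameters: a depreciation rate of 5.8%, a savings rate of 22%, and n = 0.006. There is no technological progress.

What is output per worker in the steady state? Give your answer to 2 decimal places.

y* = 3.44

In steady state, investment equals break-even investment: s·k^α = (n + δ)·k.
Rearranging, k^(1−α) = s / (n + δ).
k^0.5 = 0.22 / (0.006 + 0.058) = 0.22 / 0.064 = 3.4375
k* = 3.4375^(1/0.5) ≈ 11.8164
y* = (k*)^α = 11.8164^0.5 ≈ 3.4375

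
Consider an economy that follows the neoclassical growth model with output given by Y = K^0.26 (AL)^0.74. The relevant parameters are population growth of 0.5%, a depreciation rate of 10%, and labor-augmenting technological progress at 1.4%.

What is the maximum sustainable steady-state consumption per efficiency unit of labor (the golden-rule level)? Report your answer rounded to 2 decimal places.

c_gold ≈ 0.97

At the golden rule, f'(k) = n + g + δ, so α·k^(α−1) = n + g + δ and k_gold = (α/(n + g + δ))^(1/(1−α)).
k_gold = (0.26/0.119)^(1/0.74) = 2.1849^1.3514 ≈ 2.8755
c_gold = f(k_gold) − (n + g + δ)·k_gold = 1.3160 − 0.119×2.8755 ≈ 0.9738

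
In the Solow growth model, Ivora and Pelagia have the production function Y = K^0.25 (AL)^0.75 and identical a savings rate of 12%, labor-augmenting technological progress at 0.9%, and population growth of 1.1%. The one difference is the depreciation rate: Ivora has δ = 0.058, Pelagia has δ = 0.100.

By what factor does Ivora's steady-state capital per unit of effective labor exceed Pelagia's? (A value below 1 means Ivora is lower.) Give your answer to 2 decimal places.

k*_I / k*_P ≈ 1.78

Steady-state k* = [s/(n + g + δ)]^(1/(1−α)), so the ratio is [ (s_I/(n + g + δ)_I) / (s_P/(n + g + δ)_P) ]^1.3333.
s_I/(n + g + δ)_I = 0.12/0.078 = 1.5385; s_P/(n + g + δ)_P = 0.12/0.120 = 1.0000.
Ratio = (1.5385/1.0000)^1.3333 = 1.5385^1.3333 ≈ 1.7761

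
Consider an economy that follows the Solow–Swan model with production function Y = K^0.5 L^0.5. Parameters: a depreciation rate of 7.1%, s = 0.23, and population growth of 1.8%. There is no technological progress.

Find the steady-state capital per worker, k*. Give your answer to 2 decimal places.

k* = 6.68

In steady state, investment equals break-even investment: s·k^α = (n + δ)·k.
Dividing both sides by k: k^(1−α) = s / (n + δ).
k^0.5 = 0.23 / (0.018 + 0.071) = 0.23 / 0.089 = 2.5843
k* = 2.5843^(1/0.5) ≈ 6.6786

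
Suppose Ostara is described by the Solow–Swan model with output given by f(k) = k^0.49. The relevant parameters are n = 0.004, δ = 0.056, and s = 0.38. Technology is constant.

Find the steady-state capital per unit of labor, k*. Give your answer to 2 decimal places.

k* ≈ 37.31

In steady state, investment equals break-even investment: s·k^α = (n + δ)·k.
Dividing both sides by k: k^(1−α) = s / (n + δ).
k^0.51 = 0.38 / (0.004 + 0.056) = 0.38 / 0.060 = 6.3333
k* = 6.3333^(1/0.51) ≈ 37.3099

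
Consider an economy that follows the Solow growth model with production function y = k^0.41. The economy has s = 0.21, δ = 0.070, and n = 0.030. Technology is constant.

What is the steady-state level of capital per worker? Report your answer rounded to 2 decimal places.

k* = 3.52

In steady state, investment equals break-even investment: s·k^α = (n + δ)·k.
Rearranging, k^(1−α) = s / (n + δ).
k^0.59 = 0.21 / (0.030 + 0.070) = 0.21 / 0.100 = 2.1000
k* = 2.1000^(1/0.59) ≈ 3.5167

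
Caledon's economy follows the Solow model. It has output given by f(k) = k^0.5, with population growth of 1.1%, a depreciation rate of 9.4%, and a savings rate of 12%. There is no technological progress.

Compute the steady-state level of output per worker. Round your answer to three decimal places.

In steady state, investment equals break-even investment: s·k^α = (n + δ)·k.
Dividing both sides by k: k^(1−α) = s / (n + δ).
k^0.5 = 0.12 / (0.011 + 0.094) = 0.12 / 0.105 = 1.1429
k* = 1.1429^(1/0.5) ≈ 1.3062
y* = (k*)^α = 1.3062^0.5 ≈ 1.1429

y* = 1.143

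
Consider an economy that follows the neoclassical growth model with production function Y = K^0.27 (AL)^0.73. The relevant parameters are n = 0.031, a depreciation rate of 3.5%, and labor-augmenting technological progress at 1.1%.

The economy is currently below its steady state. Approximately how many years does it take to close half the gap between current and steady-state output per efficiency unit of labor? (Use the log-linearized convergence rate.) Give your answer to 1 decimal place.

Near the steady state the convergence rate is λ = (1 − α)(n + g + δ).
λ = (1 − 0.27) × 0.077 = 0.73 × 0.077 = 0.05621
Half-life = ln 2 / λ = 0.6931 / 0.05621 ≈ 12.33 years

about 12.3 years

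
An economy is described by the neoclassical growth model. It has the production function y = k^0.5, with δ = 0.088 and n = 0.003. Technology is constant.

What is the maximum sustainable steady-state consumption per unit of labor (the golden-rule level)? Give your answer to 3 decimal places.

c_gold ≈ 2.747

At the golden rule, f'(k) = n + δ, so α·k^(α−1) = n + δ and k_gold = (α/(n + δ))^(1/(1−α)).
k_gold = (0.5/0.091)^(1/0.5) = 5.4945^2 ≈ 30.1895
c_gold = f(k_gold) − (n + δ)·k_gold = 5.4945 − 0.091×30.1895 ≈ 2.7473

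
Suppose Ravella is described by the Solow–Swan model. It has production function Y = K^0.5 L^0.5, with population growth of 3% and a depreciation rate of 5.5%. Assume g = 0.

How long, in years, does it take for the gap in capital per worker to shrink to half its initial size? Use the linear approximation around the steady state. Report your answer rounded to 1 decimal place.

Near the steady state the convergence rate is λ = (1 − α)(n + δ).
λ = (1 − 0.5) × 0.085 = 0.5 × 0.085 = 0.0425
Half-life = ln 2 / λ = 0.6931 / 0.0425 ≈ 16.31 years

half-life ≈ 16.3 years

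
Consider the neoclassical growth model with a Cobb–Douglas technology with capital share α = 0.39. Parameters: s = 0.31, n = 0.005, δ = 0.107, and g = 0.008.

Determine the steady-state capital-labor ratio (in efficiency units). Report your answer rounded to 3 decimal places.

In steady state, investment equals break-even investment: s·k^α = (n + g + δ)·k.
Dividing both sides by k: k^(1−α) = s / (n + g + δ).
k^0.61 = 0.31 / (0.005 + 0.008 + 0.107) = 0.31 / 0.120 = 2.5833
k* = 2.5833^(1/0.61) ≈ 4.7391

k* ≈ 4.739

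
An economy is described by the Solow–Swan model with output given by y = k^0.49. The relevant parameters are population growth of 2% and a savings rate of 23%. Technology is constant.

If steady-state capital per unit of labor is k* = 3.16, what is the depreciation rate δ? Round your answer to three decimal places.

δ ≈ 0.108

In steady state, investment equals break-even investment: s·k^α = (n + δ)·k.
So s / (n + δ) = (k*)^(1−α) = 3.16^0.51 = 1.7982.
Therefore n + δ = s / 1.7982 = 0.23 / 1.7982 = 0.1279, so δ = 0.1279 − 0.020 = 0.1079.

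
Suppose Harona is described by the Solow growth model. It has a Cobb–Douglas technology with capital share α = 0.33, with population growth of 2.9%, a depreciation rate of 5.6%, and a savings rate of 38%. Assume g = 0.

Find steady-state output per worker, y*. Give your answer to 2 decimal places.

In steady state, investment equals break-even investment: s·k^α = (n + δ)·k.
Rearranging, k^(1−α) = s / (n + δ).
k^0.67 = 0.38 / (0.029 + 0.056) = 0.38 / 0.085 = 4.4706
k* = 4.4706^(1/0.67) ≈ 9.3475
y* = (k*)^α = 9.3475^0.33 ≈ 2.0909

y* ≈ 2.09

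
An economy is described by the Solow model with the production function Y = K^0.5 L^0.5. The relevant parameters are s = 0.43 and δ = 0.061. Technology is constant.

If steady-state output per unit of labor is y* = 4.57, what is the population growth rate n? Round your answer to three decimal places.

In steady state, investment equals break-even investment: s·k^α = (n + δ)·k.
Since y* = [s/(n + δ)]^(α/(1−α)), we have s/(n + δ) = (y*)^((1−α)/α) = 4.57^1 = 4.5700.
Therefore n + δ = s / 4.5700 = 0.43 / 4.5700 = 0.0941, so n = 0.0941 − 0.061 = 0.0331.

n ≈ 0.033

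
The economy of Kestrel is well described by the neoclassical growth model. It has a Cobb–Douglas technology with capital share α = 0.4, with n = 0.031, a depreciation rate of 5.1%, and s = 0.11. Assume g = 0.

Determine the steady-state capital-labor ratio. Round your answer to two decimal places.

In steady state, investment equals break-even investment: s·k^α = (n + δ)·k.
Dividing both sides by k: k^(1−α) = s / (n + δ).
k^0.6 = 0.11 / (0.031 + 0.051) = 0.11 / 0.082 = 1.3415
k* = 1.3415^(1/0.6) ≈ 1.6317

k* = 1.63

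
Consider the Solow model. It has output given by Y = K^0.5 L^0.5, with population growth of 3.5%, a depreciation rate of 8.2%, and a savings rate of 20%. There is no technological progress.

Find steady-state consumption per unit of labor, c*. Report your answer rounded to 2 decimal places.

Steady state requires s·f(k) = (n + δ)·k, i.e. s·k^α = (n + δ)·k.
Rearranging, k^(1−α) = s / (n + δ).
k^0.5 = 0.20 / (0.035 + 0.082) = 0.20 / 0.117 = 1.7094
k* = 1.7094^(1/0.5) ≈ 2.9220
y* = (k*)^α = 2.9220^0.5 ≈ 1.7094
c* = (1 − s)·y* = (1 − 0.20) × 1.7094 ≈ 1.3675

c* = 1.37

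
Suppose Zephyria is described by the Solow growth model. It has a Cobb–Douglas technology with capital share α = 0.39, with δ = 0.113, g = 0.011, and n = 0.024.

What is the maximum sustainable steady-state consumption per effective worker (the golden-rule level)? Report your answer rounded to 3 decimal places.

c_gold ≈ 1.133

At the golden rule, f'(k) = n + g + δ, so α·k^(α−1) = n + g + δ and k_gold = (α/(n + g + δ))^(1/(1−α)).
k_gold = (0.39/0.148)^(1/0.61) = 2.6351^1.6393 ≈ 4.8957
c_gold = f(k_gold) − (n + g + δ)·k_gold = 1.8579 − 0.148×4.8957 ≈ 1.1333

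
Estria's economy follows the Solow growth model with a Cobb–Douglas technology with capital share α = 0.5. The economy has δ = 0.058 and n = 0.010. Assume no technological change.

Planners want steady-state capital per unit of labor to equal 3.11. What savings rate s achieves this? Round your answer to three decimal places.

s ≈ 0.120

At the steady state, Δk = 0, so s·k^α = (n + δ)·k.
So s / (n + δ) = (k*)^(1−α) = 3.11^0.5 = 1.7635.
Therefore s = 1.7635 × (n + δ) = 1.7635 × 0.068 = 0.1199.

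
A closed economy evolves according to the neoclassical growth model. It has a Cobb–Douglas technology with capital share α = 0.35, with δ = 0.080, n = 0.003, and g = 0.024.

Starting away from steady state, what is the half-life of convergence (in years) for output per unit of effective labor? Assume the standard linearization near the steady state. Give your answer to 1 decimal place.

Near the steady state the convergence rate is λ = (1 − α)(n + g + δ).
λ = (1 − 0.35) × 0.107 = 0.65 × 0.107 = 0.06955
Half-life = ln 2 / λ = 0.6931 / 0.06955 ≈ 9.97 years

about 10.0 years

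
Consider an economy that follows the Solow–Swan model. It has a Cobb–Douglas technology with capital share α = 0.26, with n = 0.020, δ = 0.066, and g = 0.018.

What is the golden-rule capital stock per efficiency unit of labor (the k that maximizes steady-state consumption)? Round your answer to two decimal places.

k_gold ≈ 3.45

The golden rule sets f'(k) = n + g + δ, i.e. α·k^(α−1) = n + g + δ.
So k^(1−α) = α / (n + g + δ) = 0.26 / 0.104 = 2.5000.
k_gold = 2.5000^(1/0.74) ≈ 3.4495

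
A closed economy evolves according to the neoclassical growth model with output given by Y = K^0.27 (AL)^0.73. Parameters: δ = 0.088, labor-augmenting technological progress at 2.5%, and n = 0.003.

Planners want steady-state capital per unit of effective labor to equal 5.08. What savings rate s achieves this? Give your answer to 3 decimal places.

s ≈ 0.380

At the steady state, Δk = 0, so s·k^α = (n + g + δ)·k.
So s / (n + g + δ) = (k*)^(1−α) = 5.08^0.73 = 3.2755.
Therefore s = 3.2755 × (n + g + δ) = 3.2755 × 0.116 = 0.3800.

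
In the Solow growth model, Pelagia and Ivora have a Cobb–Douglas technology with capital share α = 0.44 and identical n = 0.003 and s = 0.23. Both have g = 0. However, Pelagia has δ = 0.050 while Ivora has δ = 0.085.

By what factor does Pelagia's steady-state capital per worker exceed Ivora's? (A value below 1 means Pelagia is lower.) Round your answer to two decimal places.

ratio ≈ 2.47

Steady-state k* = [s/(n + δ)]^(1/(1−α)), so the ratio is [ (s_P/(n + δ)_P) / (s_I/(n + δ)_I) ]^1.7857.
s_P/(n + δ)_P = 0.23/0.053 = 4.3396; s_I/(n + δ)_I = 0.23/0.088 = 2.6136.
Ratio = (4.3396/2.6136)^1.7857 = 1.6604^1.7857 ≈ 2.4731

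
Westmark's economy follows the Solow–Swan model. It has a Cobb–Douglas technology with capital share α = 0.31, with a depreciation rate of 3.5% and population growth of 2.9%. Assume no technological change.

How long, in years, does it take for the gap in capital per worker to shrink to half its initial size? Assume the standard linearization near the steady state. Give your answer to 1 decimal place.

Near the steady state the convergence rate is λ = (1 − α)(n + δ).
λ = (1 − 0.31) × 0.064 = 0.69 × 0.064 = 0.04416
Half-life = ln 2 / λ = 0.6931 / 0.04416 ≈ 15.70 years

t_½ ≈ 15.7 years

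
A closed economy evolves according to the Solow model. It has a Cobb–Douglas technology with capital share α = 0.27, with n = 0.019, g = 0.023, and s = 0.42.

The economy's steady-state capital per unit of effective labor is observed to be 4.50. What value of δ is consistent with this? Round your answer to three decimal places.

δ ≈ 0.098

Steady state requires s·f(k) = (n + g + δ)·k, i.e. s·k^α = (n + g + δ)·k.
So s / (n + g + δ) = (k*)^(1−α) = 4.50^0.73 = 2.9981.
Therefore n + g + δ = s / 2.9981 = 0.42 / 2.9981 = 0.1401, so δ = 0.1401 − 0.042 = 0.0981.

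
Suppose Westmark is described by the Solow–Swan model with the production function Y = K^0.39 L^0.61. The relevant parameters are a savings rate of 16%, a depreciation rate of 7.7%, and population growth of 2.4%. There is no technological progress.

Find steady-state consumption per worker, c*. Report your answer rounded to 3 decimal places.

At the steady state, Δk = 0, so s·k^α = (n + δ)·k.
Rearranging, k^(1−α) = s / (n + δ).
k^0.61 = 0.16 / (0.024 + 0.077) = 0.16 / 0.101 = 1.5842
k* = 1.5842^(1/0.61) ≈ 2.1260
y* = (k*)^α = 2.1260^0.39 ≈ 1.3420
c* = (1 − s)·y* = (1 − 0.16) × 1.3420 ≈ 1.1273

c* ≈ 1.127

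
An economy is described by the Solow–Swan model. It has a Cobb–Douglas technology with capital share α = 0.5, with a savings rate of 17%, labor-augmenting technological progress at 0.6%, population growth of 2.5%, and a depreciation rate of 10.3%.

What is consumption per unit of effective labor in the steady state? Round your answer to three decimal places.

c* ≈ 1.053

At the steady state, Δk = 0, so s·k^α = (n + g + δ)·k.
Rearranging, k^(1−α) = s / (n + g + δ).
k^0.5 = 0.17 / (0.025 + 0.006 + 0.103) = 0.17 / 0.134 = 1.2687
k* = 1.2687^(1/0.5) ≈ 1.6096
y* = (k*)^α = 1.6096^0.5 ≈ 1.2687
c* = (1 − s)·y* = (1 − 0.17) × 1.2687 ≈ 1.0530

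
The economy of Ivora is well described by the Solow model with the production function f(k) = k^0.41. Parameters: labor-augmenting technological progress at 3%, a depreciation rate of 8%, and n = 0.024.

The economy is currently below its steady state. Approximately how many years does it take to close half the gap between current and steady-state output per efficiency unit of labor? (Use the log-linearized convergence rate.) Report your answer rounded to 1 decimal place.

half-life ≈ 8.8 years

Near the steady state the convergence rate is λ = (1 − α)(n + g + δ).
λ = (1 − 0.41) × 0.134 = 0.59 × 0.134 = 0.07906
Half-life = ln 2 / λ = 0.6931 / 0.07906 ≈ 8.77 years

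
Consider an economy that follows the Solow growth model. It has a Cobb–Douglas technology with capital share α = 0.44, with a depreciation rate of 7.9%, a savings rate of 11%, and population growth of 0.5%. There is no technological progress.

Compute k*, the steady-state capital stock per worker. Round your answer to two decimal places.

k* ≈ 1.62

At the steady state, Δk = 0, so s·k^α = (n + δ)·k.
Rearranging, k^(1−α) = s / (n + δ).
k^0.56 = 0.11 / (0.005 + 0.079) = 0.11 / 0.084 = 1.3095
k* = 1.3095^(1/0.56) ≈ 1.6185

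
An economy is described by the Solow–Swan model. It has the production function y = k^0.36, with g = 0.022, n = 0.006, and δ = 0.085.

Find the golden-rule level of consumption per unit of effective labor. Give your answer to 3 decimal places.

c_gold ≈ 1.228

At the golden rule, f'(k) = n + g + δ, so α·k^(α−1) = n + g + δ and k_gold = (α/(n + g + δ))^(1/(1−α)).
k_gold = (0.36/0.113)^(1/0.64) = 3.1858^1.5625 ≈ 6.1133
c_gold = f(k_gold) − (n + g + δ)·k_gold = 1.9189 − 0.113×6.1133 ≈ 1.2281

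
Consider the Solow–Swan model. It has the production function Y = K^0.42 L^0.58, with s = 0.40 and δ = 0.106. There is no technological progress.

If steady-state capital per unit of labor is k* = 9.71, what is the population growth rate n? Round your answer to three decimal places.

At the steady state, Δk = 0, so s·k^α = (n + δ)·k.
So s / (n + δ) = (k*)^(1−α) = 9.71^0.58 = 3.7376.
Therefore n + δ = s / 3.7376 = 0.40 / 3.7376 = 0.1070, so n = 0.1070 − 0.106 = 0.0010.

n ≈ 0.001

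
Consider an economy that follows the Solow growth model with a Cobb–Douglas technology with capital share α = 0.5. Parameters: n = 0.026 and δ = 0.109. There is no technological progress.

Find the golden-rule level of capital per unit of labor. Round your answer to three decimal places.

The golden rule sets f'(k) = n + δ, i.e. α·k^(α−1) = n + δ.
So k^(1−α) = α / (n + δ) = 0.5 / 0.135 = 3.7037.
k_gold = 3.7037^(1/0.5) ≈ 13.7174

k_gold ≈ 13.717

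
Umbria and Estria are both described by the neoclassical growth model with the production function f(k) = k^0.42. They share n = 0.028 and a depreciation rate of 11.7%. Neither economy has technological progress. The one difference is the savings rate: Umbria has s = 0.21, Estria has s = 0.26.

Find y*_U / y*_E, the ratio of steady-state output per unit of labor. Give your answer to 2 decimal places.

Steady-state y* = [s/(n + δ)]^(α/(1−α)), so the ratio is [ (s_U/(n + δ)_U) / (s_E/(n + δ)_E) ]^0.7241.
s_U/(n + δ)_U = 0.21/0.145 = 1.4483; s_E/(n + δ)_E = 0.26/0.145 = 1.7931.
Ratio = (1.4483/1.7931)^0.7241 = 0.8077^0.7241 ≈ 0.8567

y*_U / y*_E ≈ 0.86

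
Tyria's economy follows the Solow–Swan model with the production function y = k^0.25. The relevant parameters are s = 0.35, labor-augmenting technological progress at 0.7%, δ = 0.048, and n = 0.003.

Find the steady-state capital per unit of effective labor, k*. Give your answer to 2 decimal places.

k* ≈ 10.99

At the steady state, Δk = 0, so s·k^α = (n + g + δ)·k.
Rearranging, k^(1−α) = s / (n + g + δ).
k^0.75 = 0.35 / (0.003 + 0.007 + 0.048) = 0.35 / 0.058 = 6.0345
k* = 6.0345^(1/0.75) ≈ 10.9864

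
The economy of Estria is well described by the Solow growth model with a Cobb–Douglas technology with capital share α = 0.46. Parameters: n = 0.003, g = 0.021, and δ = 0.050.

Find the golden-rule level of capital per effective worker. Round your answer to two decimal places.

The golden rule sets f'(k) = n + g + δ, i.e. α·k^(α−1) = n + g + δ.
So k^(1−α) = α / (n + g + δ) = 0.46 / 0.074 = 6.2162.
k_gold = 6.2162^(1/0.54) ≈ 29.4775

k_gold ≈ 29.48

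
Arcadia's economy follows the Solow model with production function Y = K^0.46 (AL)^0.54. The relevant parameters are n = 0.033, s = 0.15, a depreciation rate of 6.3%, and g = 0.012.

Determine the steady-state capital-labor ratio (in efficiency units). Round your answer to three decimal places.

In steady state, investment equals break-even investment: s·k^α = (n + g + δ)·k.
Dividing both sides by k: k^(1−α) = s / (n + g + δ).
k^0.54 = 0.15 / (0.033 + 0.012 + 0.063) = 0.15 / 0.108 = 1.3889
k* = 1.3889^(1/0.54) ≈ 1.8374

k* ≈ 1.837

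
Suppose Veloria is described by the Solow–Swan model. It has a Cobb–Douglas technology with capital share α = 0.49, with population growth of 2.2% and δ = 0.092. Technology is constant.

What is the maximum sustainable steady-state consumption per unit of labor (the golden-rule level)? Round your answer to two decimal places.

c_gold ≈ 2.07

At the golden rule, f'(k) = n + δ, so α·k^(α−1) = n + δ and k_gold = (α/(n + δ))^(1/(1−α)).
k_gold = (0.49/0.114)^(1/0.51) = 4.2982^1.9608 ≈ 17.4481
c_gold = f(k_gold) − (n + δ)·k_gold = 4.0594 − 0.114×17.4481 ≈ 2.0703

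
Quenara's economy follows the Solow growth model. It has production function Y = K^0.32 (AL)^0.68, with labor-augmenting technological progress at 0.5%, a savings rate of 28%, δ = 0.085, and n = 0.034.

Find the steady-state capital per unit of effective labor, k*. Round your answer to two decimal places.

k* = 3.31

At the steady state, Δk = 0, so s·k^α = (n + g + δ)·k.
Rearranging, k^(1−α) = s / (n + g + δ).
k^0.68 = 0.28 / (0.034 + 0.005 + 0.085) = 0.28 / 0.124 = 2.2581
k* = 2.2581^(1/0.68) ≈ 3.3129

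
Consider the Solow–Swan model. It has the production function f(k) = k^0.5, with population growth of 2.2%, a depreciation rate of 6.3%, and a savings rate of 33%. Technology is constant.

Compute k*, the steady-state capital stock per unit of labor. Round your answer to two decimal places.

Steady state requires s·f(k) = (n + δ)·k, i.e. s·k^α = (n + δ)·k.
Rearranging, k^(1−α) = s / (n + δ).
k^0.5 = 0.33 / (0.022 + 0.063) = 0.33 / 0.085 = 3.8824
k* = 3.8824^(1/0.5) ≈ 15.0730

k* = 15.07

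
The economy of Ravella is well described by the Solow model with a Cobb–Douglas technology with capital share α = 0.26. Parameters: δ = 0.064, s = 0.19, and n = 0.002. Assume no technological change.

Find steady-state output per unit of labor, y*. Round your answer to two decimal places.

y* = 1.45

Steady state requires s·f(k) = (n + δ)·k, i.e. s·k^α = (n + δ)·k.
Dividing both sides by k: k^(1−α) = s / (n + δ).
k^0.74 = 0.19 / (0.002 + 0.064) = 0.19 / 0.066 = 2.8788
k* = 2.8788^(1/0.74) ≈ 4.1740
y* = (k*)^α = 4.1740^0.26 ≈ 1.4499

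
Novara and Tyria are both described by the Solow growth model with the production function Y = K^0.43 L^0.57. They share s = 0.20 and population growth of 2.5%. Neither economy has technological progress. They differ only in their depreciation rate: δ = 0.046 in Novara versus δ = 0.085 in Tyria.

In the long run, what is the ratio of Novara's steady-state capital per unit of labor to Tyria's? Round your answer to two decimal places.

Steady-state k* = [s/(n + δ)]^(1/(1−α)), so the ratio is [ (s_N/(n + δ)_N) / (s_T/(n + δ)_T) ]^1.7544.
s_N/(n + δ)_N = 0.20/0.071 = 2.8169; s_T/(n + δ)_T = 0.20/0.110 = 1.8182.
Ratio = (2.8169/1.8182)^1.7544 = 1.5493^1.7544 ≈ 2.1556

ratio ≈ 2.16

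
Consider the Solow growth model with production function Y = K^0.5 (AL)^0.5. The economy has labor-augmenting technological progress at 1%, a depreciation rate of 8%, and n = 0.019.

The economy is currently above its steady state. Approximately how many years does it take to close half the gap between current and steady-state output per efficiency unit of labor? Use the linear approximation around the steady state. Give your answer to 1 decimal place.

Near the steady state the convergence rate is λ = (1 − α)(n + g + δ).
λ = (1 − 0.5) × 0.109 = 0.5 × 0.109 = 0.0545
Half-life = ln 2 / λ = 0.6931 / 0.0545 ≈ 12.72 years

half-life ≈ 12.7 years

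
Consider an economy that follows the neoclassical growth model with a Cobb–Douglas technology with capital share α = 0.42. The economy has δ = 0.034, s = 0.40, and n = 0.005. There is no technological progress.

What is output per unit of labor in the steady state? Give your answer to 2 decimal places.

At the steady state, Δk = 0, so s·k^α = (n + δ)·k.
Dividing both sides by k: k^(1−α) = s / (n + δ).
k^0.58 = 0.40 / (0.005 + 0.034) = 0.40 / 0.039 = 10.2564
k* = 10.2564^(1/0.58) ≈ 55.3471
y* = (k*)^α = 55.3471^0.42 ≈ 5.3963

y* ≈ 5.40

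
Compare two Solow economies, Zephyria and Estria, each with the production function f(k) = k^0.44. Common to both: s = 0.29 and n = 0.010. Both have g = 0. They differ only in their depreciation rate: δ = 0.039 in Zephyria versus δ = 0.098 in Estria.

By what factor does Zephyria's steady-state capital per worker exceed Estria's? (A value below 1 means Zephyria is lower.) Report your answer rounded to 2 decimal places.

k*_Z / k*_E ≈ 4.10

Steady-state k* = [s/(n + δ)]^(1/(1−α)), so the ratio is [ (s_Z/(n + δ)_Z) / (s_E/(n + δ)_E) ]^1.7857.
s_Z/(n + δ)_Z = 0.29/0.049 = 5.9184; s_E/(n + δ)_E = 0.29/0.108 = 2.6852.
Ratio = (5.9184/2.6852)^1.7857 = 2.2041^1.7857 ≈ 4.1012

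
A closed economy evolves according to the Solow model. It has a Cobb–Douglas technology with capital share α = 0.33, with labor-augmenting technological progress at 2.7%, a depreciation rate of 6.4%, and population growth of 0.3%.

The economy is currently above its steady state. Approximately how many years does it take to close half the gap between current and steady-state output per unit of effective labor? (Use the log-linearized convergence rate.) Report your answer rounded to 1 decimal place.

Near the steady state the convergence rate is λ = (1 − α)(n + g + δ).
λ = (1 − 0.33) × 0.094 = 0.67 × 0.094 = 0.06298
Half-life = ln 2 / λ = 0.6931 / 0.06298 ≈ 11.01 years

t_½ ≈ 11.0 years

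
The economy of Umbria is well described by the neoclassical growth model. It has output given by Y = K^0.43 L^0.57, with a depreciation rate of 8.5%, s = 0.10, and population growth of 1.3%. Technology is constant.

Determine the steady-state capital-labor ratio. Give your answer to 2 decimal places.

In steady state, investment equals break-even investment: s·k^α = (n + δ)·k.
Rearranging, k^(1−α) = s / (n + δ).
k^0.57 = 0.10 / (0.013 + 0.085) = 0.10 / 0.098 = 1.0204
k* = 1.0204^(1/0.57) ≈ 1.0361

k* ≈ 1.04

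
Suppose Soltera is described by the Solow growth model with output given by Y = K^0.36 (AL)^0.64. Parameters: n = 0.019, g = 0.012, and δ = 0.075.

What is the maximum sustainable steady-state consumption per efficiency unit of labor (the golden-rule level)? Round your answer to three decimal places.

At the golden rule, f'(k) = n + g + δ, so α·k^(α−1) = n + g + δ and k_gold = (α/(n + g + δ))^(1/(1−α)).
k_gold = (0.36/0.106)^(1/0.64) = 3.3962^1.5625 ≈ 6.7558
c_gold = f(k_gold) − (n + g + δ)·k_gold = 1.9892 − 0.106×6.7558 ≈ 1.2731

c_gold ≈ 1.273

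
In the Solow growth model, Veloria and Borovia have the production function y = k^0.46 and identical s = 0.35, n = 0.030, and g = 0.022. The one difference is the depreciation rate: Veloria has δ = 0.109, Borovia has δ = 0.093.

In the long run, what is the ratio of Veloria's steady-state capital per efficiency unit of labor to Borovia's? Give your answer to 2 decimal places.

ratio ≈ 0.82

Steady-state k* = [s/(n + g + δ)]^(1/(1−α)), so the ratio is [ (s_V/(n + g + δ)_V) / (s_B/(n + g + δ)_B) ]^1.8519.
s_V/(n + g + δ)_V = 0.35/0.161 = 2.1739; s_B/(n + g + δ)_B = 0.35/0.145 = 2.4138.
Ratio = (2.1739/2.4138)^1.8519 = 0.9006^1.8519 ≈ 0.8238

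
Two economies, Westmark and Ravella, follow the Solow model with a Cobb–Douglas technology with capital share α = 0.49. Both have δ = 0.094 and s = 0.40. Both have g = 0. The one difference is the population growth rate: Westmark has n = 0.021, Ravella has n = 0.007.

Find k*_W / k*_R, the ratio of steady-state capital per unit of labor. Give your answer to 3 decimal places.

Steady-state k* = [s/(n + δ)]^(1/(1−α)), so the ratio is [ (s_W/(n + δ)_W) / (s_R/(n + δ)_R) ]^1.9608.
s_W/(n + δ)_W = 0.40/0.115 = 3.4783; s_R/(n + δ)_R = 0.40/0.101 = 3.9604.
Ratio = (3.4783/3.9604)^1.9608 = 0.8783^1.9608 ≈ 0.7753

k*_W / k*_R ≈ 0.775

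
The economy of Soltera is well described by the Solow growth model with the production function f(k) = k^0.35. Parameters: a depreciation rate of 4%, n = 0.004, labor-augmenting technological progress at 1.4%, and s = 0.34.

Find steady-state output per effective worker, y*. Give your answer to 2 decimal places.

y* = 2.59

In steady state, investment equals break-even investment: s·k^α = (n + g + δ)·k.
Dividing both sides by k: k^(1−α) = s / (n + g + δ).
k^0.65 = 0.34 / (0.004 + 0.014 + 0.040) = 0.34 / 0.058 = 5.8621
k* = 5.8621^(1/0.65) ≈ 15.1922
y* = (k*)^α = 15.1922^0.35 ≈ 2.5916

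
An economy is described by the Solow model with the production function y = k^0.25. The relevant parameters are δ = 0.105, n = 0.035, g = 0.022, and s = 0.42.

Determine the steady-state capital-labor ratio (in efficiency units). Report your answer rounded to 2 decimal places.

Steady state requires s·f(k) = (n + g + δ)·k, i.e. s·k^α = (n + g + δ)·k.
Dividing both sides by k: k^(1−α) = s / (n + g + δ).
k^0.75 = 0.42 / (0.035 + 0.022 + 0.105) = 0.42 / 0.162 = 2.5926
k* = 2.5926^(1/0.75) ≈ 3.5616

k* = 3.56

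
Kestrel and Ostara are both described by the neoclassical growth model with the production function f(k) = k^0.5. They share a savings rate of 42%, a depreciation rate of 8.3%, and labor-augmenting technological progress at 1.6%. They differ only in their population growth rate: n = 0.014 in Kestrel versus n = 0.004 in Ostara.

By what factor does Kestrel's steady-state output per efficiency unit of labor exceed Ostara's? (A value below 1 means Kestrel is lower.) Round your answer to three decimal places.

Steady-state y* = [s/(n + g + δ)]^(α/(1−α)), so the ratio is [ (s_K/(n + g + δ)_K) / (s_O/(n + g + δ)_O) ]^1.
s_K/(n + g + δ)_K = 0.42/0.113 = 3.7168; s_O/(n + g + δ)_O = 0.42/0.103 = 4.0777.
Ratio = (3.7168/4.0777)^1 = 0.9115^1 ≈ 0.9115

ratio ≈ 0.912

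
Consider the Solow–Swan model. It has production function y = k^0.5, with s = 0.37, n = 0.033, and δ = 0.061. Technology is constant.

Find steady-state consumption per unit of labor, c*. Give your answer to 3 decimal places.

In steady state, investment equals break-even investment: s·k^α = (n + δ)·k.
Rearranging, k^(1−α) = s / (n + δ).
k^0.5 = 0.37 / (0.033 + 0.061) = 0.37 / 0.094 = 3.9362
k* = 3.9362^(1/0.5) ≈ 15.4937
y* = (k*)^α = 15.4937^0.5 ≈ 3.9362
c* = (1 − s)·y* = (1 − 0.37) × 3.9362 ≈ 2.4798

c* = 2.480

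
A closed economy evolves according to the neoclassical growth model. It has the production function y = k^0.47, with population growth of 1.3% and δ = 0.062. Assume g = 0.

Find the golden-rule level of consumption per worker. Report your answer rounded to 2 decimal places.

c_gold ≈ 2.70

At the golden rule, f'(k) = n + δ, so α·k^(α−1) = n + δ and k_gold = (α/(n + δ))^(1/(1−α)).
k_gold = (0.47/0.075)^(1/0.53) = 6.2667^1.8868 ≈ 31.9046
c_gold = f(k_gold) − (n + δ)·k_gold = 5.0911 − 0.075×31.9046 ≈ 2.6983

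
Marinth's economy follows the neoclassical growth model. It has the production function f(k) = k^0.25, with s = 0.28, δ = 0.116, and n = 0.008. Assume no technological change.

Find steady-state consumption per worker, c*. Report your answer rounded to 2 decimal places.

At the steady state, Δk = 0, so s·k^α = (n + δ)·k.
Rearranging, k^(1−α) = s / (n + δ).
k^0.75 = 0.28 / (0.008 + 0.116) = 0.28 / 0.124 = 2.2581
k* = 2.2581^(1/0.75) ≈ 2.9625
y* = (k*)^α = 2.9625^0.25 ≈ 1.3119
c* = (1 − s)·y* = (1 − 0.28) × 1.3119 ≈ 0.9446

c* ≈ 0.94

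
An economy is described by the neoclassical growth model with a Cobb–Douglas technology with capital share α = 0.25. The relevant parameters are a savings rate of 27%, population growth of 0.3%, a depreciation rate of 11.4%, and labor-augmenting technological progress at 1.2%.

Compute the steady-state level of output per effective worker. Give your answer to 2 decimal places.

y* = 1.28

In steady state, investment equals break-even investment: s·k^α = (n + g + δ)·k.
Rearranging, k^(1−α) = s / (n + g + δ).
k^0.75 = 0.27 / (0.003 + 0.012 + 0.114) = 0.27 / 0.129 = 2.0930
k* = 2.0930^(1/0.75) ≈ 2.6773
y* = (k*)^α = 2.6773^0.25 ≈ 1.2792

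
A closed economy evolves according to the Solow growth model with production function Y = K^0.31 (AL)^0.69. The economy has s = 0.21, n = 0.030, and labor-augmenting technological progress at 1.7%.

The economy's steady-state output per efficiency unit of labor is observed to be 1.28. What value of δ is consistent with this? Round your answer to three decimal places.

At the steady state, Δk = 0, so s·k^α = (n + g + δ)·k.
Since y* = [s/(n + g + δ)]^(α/(1−α)), we have s/(n + g + δ) = (y*)^((1−α)/α) = 1.28^2.2258 = 1.7323.
Therefore n + g + δ = s / 1.7323 = 0.21 / 1.7323 = 0.1212, so δ = 0.1212 − 0.047 = 0.0742.

δ ≈ 0.074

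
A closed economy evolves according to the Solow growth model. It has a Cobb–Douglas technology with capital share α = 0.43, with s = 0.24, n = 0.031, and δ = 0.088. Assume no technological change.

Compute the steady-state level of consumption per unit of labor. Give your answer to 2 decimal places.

c* = 1.29

Steady state requires s·f(k) = (n + δ)·k, i.e. s·k^α = (n + δ)·k.
Dividing both sides by k: k^(1−α) = s / (n + δ).
k^0.57 = 0.24 / (0.031 + 0.088) = 0.24 / 0.119 = 2.0168
k* = 2.0168^(1/0.57) ≈ 3.4237
y* = (k*)^α = 3.4237^0.43 ≈ 1.6976
c* = (1 − s)·y* = (1 − 0.24) × 1.6976 ≈ 1.2902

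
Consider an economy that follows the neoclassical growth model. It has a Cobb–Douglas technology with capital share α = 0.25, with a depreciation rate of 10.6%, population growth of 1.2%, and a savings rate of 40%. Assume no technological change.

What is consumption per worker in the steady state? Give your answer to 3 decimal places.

At the steady state, Δk = 0, so s·k^α = (n + δ)·k.
Dividing both sides by k: k^(1−α) = s / (n + δ).
k^0.75 = 0.40 / (0.012 + 0.106) = 0.40 / 0.118 = 3.3898
k* = 3.3898^(1/0.75) ≈ 5.0921
y* = (k*)^α = 5.0921^0.25 ≈ 1.5022
c* = (1 − s)·y* = (1 − 0.40) × 1.5022 ≈ 0.9013

c* = 0.901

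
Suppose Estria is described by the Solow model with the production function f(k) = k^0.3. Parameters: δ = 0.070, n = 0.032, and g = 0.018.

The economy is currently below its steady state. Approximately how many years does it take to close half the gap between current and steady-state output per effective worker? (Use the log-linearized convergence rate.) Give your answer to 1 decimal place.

Near the steady state the convergence rate is λ = (1 − α)(n + g + δ).
λ = (1 − 0.3) × 0.120 = 0.7 × 0.120 = 0.0840
Half-life = ln 2 / λ = 0.6931 / 0.0840 ≈ 8.25 years

about 8.3 years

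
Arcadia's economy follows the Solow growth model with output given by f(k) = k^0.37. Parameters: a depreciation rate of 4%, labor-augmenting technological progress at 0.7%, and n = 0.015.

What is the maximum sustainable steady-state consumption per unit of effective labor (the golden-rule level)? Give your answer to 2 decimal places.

At the golden rule, f'(k) = n + g + δ, so α·k^(α−1) = n + g + δ and k_gold = (α/(n + g + δ))^(1/(1−α)).
k_gold = (0.37/0.062)^(1/0.63) = 5.9677^1.5873 ≈ 17.0388
c_gold = f(k_gold) − (n + g + δ)·k_gold = 2.8552 − 0.062×17.0388 ≈ 1.7988

c_gold ≈ 1.80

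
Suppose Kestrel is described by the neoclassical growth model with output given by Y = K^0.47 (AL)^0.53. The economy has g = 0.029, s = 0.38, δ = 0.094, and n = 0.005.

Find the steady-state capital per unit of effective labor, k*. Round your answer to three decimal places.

Steady state requires s·f(k) = (n + g + δ)·k, i.e. s·k^α = (n + g + δ)·k.
Dividing both sides by k: k^(1−α) = s / (n + g + δ).
k^0.53 = 0.38 / (0.005 + 0.029 + 0.094) = 0.38 / 0.128 = 2.9688
k* = 2.9688^(1/0.53) ≈ 7.7922

k* = 7.792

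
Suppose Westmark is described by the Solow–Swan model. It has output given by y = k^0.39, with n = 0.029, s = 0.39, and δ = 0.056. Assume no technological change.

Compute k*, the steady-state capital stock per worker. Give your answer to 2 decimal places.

At the steady state, Δk = 0, so s·k^α = (n + δ)·k.
Rearranging, k^(1−α) = s / (n + δ).
k^0.61 = 0.39 / (0.029 + 0.056) = 0.39 / 0.085 = 4.5882
k* = 4.5882^(1/0.61) ≈ 12.1523

k* = 12.15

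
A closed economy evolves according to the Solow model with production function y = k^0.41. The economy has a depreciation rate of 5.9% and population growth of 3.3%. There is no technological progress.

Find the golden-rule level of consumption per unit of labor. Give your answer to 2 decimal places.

c_gold ≈ 1.67

At the golden rule, f'(k) = n + δ, so α·k^(α−1) = n + δ and k_gold = (α/(n + δ))^(1/(1−α)).
k_gold = (0.41/0.092)^(1/0.59) = 4.4565^1.6949 ≈ 12.5887
c_gold = f(k_gold) − (n + δ)·k_gold = 2.8248 − 0.092×12.5887 ≈ 1.6666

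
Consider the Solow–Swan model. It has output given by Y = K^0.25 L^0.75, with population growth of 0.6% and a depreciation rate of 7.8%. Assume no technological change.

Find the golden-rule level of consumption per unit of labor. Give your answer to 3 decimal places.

c_gold ≈ 1.079

At the golden rule, f'(k) = n + δ, so α·k^(α−1) = n + δ and k_gold = (α/(n + δ))^(1/(1−α)).
k_gold = (0.25/0.084)^(1/0.75) = 2.9762^1.3333 ≈ 4.2809
c_gold = f(k_gold) − (n + δ)·k_gold = 1.4384 − 0.084×4.2809 ≈ 1.0788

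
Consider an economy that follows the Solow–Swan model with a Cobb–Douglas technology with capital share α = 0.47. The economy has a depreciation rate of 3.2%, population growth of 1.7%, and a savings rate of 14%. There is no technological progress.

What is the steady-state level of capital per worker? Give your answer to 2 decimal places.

k* = 7.25

Steady state requires s·f(k) = (n + δ)·k, i.e. s·k^α = (n + δ)·k.
Dividing both sides by k: k^(1−α) = s / (n + δ).
k^0.53 = 0.14 / (0.017 + 0.032) = 0.14 / 0.049 = 2.8571
k* = 2.8571^(1/0.53) ≈ 7.2483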